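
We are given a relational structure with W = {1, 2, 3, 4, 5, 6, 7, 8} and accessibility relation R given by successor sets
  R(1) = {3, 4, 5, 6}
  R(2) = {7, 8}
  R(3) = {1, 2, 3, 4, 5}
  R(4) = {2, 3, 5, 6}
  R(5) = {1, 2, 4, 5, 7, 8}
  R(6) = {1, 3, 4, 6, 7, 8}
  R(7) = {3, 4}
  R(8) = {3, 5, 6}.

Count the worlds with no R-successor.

R is serial; there are no such worlds.

0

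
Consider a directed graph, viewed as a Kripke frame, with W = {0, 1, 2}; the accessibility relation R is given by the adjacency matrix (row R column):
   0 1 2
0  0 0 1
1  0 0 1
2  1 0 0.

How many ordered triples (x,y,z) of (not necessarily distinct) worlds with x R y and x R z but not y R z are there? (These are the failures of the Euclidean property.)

Enumerating: (0,2,2), (1,2,2), (2,0,0).

3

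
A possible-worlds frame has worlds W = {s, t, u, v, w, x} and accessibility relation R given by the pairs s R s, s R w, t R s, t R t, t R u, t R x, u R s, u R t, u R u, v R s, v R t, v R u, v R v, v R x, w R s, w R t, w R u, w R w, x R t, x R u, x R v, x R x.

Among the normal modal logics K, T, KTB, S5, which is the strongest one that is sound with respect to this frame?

Reflexive (axiom T): yes — every world is R-related to itself.
Symmetric (axiom B): no — t R s but not s R t.
Euclidean (axiom 5): no — t R s and t R u, but not s R u.
So F validates K, T; KTB would additionally require R to be symmetric. The strongest is T.

T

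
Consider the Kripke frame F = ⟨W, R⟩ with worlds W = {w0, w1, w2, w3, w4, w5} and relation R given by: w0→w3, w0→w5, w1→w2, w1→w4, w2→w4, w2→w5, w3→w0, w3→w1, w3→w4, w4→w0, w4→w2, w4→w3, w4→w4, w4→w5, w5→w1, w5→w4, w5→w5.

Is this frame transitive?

No

Transitive: no — w0 R w3 and w3 R w1, but not w0 R w1.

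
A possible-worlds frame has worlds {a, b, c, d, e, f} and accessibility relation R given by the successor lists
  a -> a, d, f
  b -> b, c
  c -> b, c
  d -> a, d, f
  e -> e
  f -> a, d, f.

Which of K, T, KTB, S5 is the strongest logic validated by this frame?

S5

Reflexive (axiom T): yes — every world is R-related to itself.
Symmetric (axiom B): yes — every pair in R has its reverse in R.
Euclidean (axiom 5): yes — any two successors of a common world are R-related.
So F validates K, T, KTB, S5. The strongest is S5.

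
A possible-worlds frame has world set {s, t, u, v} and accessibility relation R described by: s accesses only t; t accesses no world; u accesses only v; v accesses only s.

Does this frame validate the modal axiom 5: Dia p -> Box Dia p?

Axiom 5 corresponds to the accessibility relation being Euclidean.
Euclidean: no — s R t and s R t, but not t R t.

No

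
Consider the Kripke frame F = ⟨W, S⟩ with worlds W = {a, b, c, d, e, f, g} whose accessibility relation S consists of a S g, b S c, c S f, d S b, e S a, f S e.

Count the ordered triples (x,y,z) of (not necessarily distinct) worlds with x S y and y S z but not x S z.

5

Enumerating: (b,c,f), (c,f,e), (d,b,c), (e,a,g), (f,e,a).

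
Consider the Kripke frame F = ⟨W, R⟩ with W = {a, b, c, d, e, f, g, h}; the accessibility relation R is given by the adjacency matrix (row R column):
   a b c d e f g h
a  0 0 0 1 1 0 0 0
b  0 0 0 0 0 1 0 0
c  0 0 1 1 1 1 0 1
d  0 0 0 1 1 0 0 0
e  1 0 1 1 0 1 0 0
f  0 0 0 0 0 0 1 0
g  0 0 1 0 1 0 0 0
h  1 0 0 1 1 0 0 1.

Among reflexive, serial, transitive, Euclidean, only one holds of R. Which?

serial

Reflexive: no — a is not related to itself.
Serial: yes — every world has a successor (e.g. a R d).
Transitive: no — a R e and e R c, but not a R c.
Euclidean: no — c R d and c R f, but not d R f.
Only serial holds.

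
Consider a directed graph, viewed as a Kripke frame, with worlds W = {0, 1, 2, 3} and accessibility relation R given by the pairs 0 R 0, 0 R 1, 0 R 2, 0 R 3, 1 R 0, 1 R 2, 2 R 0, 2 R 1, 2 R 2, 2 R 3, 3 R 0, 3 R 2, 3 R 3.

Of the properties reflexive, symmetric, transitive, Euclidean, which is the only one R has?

Reflexive: no — 1 is not related to itself.
Symmetric: yes — every pair in R has its reverse in R.
Transitive: no — 1 R 0 and 0 R 3, but not 1 R 3.
Euclidean: no — 0 R 1 and 0 R 3, but not 1 R 3.
Only symmetric holds.

symmetric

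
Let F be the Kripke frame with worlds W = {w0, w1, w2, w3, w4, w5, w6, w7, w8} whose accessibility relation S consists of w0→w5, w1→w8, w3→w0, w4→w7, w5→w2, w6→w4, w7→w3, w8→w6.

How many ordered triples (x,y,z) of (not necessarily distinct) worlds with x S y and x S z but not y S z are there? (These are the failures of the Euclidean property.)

8

Enumerating: (w0,w5,w5), (w1,w8,w8), (w3,w0,w0), (w4,w7,w7), (w5,w2,w2), (w6,w4,w4), (w7,w3,w3), (w8,w6,w6).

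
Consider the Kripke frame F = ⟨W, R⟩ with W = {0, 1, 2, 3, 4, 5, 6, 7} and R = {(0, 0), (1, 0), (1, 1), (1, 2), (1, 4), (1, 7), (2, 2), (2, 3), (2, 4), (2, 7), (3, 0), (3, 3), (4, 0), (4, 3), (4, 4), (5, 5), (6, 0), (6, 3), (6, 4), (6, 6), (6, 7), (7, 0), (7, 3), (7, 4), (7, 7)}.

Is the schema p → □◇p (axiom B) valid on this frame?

Axiom B corresponds to the accessibility relation being symmetric.
Symmetric: no — 1 R 0 but not 0 R 1.

No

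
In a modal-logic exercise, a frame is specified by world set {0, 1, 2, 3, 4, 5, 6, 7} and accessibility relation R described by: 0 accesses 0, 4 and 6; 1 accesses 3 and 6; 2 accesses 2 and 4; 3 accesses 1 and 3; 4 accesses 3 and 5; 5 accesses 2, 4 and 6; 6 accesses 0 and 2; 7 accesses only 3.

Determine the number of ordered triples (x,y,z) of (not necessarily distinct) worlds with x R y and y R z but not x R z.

Enumerating: (0,4,3), (0,4,5), (0,6,2), (1,3,1), (1,6,0), (1,6,2), (2,4,3), (2,4,5), (3,1,6), (4,3,1), (4,5,2), (4,5,4), … and 8 more.
Total: 20.

20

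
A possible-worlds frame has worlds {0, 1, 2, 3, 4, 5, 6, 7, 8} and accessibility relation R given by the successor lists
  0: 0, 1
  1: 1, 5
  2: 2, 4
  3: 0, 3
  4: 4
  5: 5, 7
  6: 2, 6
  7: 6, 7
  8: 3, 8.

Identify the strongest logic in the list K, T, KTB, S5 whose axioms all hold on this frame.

T

Reflexive (axiom T): yes — every world is R-related to itself.
Symmetric (axiom B): no — 0 R 1 but not 1 R 0.
Euclidean (axiom 5): no — 0 R 1 and 0 R 0, but not 1 R 0.
So F validates K, T; KTB would additionally require R to be symmetric. The strongest is T.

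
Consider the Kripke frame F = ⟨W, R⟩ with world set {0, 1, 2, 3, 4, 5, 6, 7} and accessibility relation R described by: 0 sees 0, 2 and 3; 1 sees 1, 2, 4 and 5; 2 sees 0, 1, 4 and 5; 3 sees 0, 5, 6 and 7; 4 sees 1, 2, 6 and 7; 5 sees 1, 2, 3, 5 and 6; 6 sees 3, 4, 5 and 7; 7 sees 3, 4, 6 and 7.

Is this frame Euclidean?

Euclidean: no — 0 R 2 and 0 R 3, but not 2 R 3.

No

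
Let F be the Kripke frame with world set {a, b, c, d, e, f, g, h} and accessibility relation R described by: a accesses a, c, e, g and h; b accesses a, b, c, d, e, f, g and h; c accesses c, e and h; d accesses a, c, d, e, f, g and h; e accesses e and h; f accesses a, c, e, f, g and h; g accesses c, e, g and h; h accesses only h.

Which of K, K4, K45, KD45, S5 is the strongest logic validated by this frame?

K4

Transitive (axiom 4): yes — every two-step R-path is closed by a direct edge.
Euclidean (axiom 5): no — a R c and a R g, but not c R g.
Serial (axiom D): yes — every world has a successor (e.g. a R a).
Reflexive (axiom T): yes — every world is R-related to itself.
So F validates K, K4; K45 would additionally require R to be Euclidean. The strongest is K4.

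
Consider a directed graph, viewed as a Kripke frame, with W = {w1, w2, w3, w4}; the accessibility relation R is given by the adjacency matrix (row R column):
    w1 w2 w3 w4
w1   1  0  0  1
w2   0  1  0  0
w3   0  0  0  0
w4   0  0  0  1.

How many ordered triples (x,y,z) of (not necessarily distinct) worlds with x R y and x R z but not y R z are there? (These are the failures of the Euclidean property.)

1

Enumerating: (w1,w4,w1).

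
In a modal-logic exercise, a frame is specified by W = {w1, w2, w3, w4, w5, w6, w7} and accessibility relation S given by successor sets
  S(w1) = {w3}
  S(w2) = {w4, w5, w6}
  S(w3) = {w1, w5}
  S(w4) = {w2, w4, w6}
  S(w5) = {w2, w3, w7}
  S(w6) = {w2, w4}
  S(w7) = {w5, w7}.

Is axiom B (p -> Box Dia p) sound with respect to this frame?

Yes

By correspondence theory, B is valid on a frame iff S is symmetric.
Symmetric: yes — every pair in S has its reverse in S.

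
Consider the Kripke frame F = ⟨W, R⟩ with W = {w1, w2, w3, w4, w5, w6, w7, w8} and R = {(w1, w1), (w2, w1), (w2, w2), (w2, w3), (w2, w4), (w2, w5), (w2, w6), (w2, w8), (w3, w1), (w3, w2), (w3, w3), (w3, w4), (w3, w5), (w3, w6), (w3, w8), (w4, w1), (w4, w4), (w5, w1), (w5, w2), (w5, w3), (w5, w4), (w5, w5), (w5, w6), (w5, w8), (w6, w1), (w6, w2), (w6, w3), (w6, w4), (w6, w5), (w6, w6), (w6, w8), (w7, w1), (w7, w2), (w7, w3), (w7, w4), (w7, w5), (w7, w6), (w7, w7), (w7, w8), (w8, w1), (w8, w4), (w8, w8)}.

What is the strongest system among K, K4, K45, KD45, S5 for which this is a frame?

K4

Transitive (axiom 4): yes — every two-step R-path is closed by a direct edge.
Euclidean (axiom 5): no — w2 R w1 and w2 R w3, but not w1 R w3.
Serial (axiom D): yes — every world has a successor (e.g. w1 R w1).
Reflexive (axiom T): yes — every world is R-related to itself.
So F validates K, K4; K45 would additionally require R to be Euclidean. The strongest is K4.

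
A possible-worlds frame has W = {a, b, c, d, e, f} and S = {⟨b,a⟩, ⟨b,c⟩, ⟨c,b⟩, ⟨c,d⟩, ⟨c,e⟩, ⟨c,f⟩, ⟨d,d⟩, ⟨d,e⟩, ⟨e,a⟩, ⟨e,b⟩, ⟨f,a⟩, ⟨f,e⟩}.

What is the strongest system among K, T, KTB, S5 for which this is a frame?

Reflexive (axiom T): no — a is not related to itself.
Symmetric (axiom B): no — b S a but not a S b.
Euclidean (axiom 5): no — b S a and b S c, but not a S c.
So F validates K; T would additionally require S to be reflexive. The strongest is K.

K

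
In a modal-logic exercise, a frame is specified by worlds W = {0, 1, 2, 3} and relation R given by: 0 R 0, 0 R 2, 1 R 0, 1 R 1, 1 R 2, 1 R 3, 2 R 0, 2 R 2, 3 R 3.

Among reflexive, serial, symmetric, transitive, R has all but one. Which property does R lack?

symmetric

Reflexive: yes — every world is R-related to itself.
Serial: yes — every world has a successor (e.g. 0 R 0).
Symmetric: no — 1 R 0 but not 0 R 1.
Transitive: yes — every two-step R-path is closed by a direct edge.
Only symmetric fails.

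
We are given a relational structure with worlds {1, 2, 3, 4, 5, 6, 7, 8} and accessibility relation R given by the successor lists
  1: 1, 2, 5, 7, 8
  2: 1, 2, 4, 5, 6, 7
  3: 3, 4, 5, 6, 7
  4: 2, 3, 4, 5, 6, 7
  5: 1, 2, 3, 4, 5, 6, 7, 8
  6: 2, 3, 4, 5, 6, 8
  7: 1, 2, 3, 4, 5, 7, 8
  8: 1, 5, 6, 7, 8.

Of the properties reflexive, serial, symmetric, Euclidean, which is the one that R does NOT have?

Reflexive: yes — every world is R-related to itself.
Serial: yes — every world has a successor (e.g. 1 R 1).
Symmetric: yes — every pair in R has its reverse in R.
Euclidean: no — 1 R 2 and 1 R 8, but not 2 R 8.
Only Euclidean fails.

Euclidean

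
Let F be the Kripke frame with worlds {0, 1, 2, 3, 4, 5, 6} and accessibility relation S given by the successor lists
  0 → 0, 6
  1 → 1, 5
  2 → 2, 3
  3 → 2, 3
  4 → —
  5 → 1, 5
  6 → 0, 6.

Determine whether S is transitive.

Transitive: yes — every two-step S-path is closed by a direct edge.

Yes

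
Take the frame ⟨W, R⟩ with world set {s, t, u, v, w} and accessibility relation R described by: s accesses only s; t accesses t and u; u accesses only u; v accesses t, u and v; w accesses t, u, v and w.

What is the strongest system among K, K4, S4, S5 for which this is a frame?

Transitive (axiom 4): yes — every two-step R-path is closed by a direct edge.
Reflexive (axiom T): yes — every world is R-related to itself.
Euclidean (axiom 5): no — v R u and v R t, but not u R t.
So F validates K, K4, S4; S5 would additionally require R to be Euclidean. The strongest is S4.

S4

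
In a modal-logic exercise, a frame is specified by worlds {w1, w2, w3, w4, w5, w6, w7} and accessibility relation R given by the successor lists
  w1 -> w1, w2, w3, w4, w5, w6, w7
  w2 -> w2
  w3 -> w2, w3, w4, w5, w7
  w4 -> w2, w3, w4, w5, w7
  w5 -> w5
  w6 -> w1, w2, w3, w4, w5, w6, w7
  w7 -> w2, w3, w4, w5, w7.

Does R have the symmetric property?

Symmetric: no — w1 R w2 but not w2 R w1.

No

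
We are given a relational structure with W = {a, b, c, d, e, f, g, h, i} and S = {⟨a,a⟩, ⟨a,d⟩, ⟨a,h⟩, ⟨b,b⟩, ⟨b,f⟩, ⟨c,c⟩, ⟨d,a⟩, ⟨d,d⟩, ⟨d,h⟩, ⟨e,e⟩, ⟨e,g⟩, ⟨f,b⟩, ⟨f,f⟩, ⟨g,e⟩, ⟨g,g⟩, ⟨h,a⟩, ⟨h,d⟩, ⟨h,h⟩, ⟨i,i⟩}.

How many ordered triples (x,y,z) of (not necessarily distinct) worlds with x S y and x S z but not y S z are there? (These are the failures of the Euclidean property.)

S is Euclidean; there are no such tuples.

0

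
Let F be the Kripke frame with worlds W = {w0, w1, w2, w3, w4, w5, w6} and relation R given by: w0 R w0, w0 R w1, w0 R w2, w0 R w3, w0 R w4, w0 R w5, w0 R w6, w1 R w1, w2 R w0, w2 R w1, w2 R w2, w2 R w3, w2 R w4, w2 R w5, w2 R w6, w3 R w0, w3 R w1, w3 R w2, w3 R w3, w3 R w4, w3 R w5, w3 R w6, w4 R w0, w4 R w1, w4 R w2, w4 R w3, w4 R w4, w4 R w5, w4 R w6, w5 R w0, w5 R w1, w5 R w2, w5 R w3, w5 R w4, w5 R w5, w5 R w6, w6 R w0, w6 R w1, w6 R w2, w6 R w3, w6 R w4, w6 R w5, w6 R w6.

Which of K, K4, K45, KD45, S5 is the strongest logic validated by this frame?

K4

Transitive (axiom 4): yes — every two-step R-path is closed by a direct edge.
Euclidean (axiom 5): no — w0 R w1 and w0 R w2, but not w1 R w2.
Serial (axiom D): yes — every world has a successor (e.g. w0 R w0).
Reflexive (axiom T): yes — every world is R-related to itself.
So F validates K, K4; K45 would additionally require R to be Euclidean. The strongest is K4.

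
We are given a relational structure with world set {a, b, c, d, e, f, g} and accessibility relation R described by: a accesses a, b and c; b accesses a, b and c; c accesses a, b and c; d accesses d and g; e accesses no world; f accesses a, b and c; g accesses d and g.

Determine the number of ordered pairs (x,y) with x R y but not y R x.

3

Enumerating: (f,a), (f,b), (f,c).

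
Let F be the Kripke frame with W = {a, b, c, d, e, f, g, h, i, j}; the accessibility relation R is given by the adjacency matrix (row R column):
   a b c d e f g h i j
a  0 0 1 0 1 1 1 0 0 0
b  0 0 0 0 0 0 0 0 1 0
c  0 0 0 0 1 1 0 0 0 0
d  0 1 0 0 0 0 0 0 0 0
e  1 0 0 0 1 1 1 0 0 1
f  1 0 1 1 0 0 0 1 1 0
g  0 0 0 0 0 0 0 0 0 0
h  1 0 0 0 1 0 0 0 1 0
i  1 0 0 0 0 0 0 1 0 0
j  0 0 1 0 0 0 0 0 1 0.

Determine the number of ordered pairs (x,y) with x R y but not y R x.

16

Enumerating: (a,c), (a,g), (b,i), (c,e), (d,b), (e,f), (e,g), (e,j), (f,d), (f,h), (f,i), (h,a), (h,e), (i,a), (j,c), (j,i).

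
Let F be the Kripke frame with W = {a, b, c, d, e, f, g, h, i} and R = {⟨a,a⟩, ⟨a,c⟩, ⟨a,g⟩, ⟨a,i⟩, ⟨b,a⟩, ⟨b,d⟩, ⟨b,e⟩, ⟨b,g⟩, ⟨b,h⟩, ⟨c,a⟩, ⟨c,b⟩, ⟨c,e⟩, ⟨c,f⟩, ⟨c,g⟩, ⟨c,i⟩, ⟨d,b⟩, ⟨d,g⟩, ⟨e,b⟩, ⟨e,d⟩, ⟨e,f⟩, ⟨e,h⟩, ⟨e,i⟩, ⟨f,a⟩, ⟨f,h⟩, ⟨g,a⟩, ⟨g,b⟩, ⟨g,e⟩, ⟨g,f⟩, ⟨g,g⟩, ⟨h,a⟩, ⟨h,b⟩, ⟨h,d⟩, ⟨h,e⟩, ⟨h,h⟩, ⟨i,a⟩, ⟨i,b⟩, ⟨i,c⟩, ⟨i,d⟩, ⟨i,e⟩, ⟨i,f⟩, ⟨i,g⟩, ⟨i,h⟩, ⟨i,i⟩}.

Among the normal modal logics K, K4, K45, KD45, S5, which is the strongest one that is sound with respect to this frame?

K

Transitive (axiom 4): no — a R c and c R b, but not a R b.
Euclidean (axiom 5): no — a R g and a R c, but not g R c.
Serial (axiom D): yes — every world has a successor (e.g. a R a).
Reflexive (axiom T): no — b is not related to itself.
So F validates K; K4 would additionally require R to be transitive. The strongest is K.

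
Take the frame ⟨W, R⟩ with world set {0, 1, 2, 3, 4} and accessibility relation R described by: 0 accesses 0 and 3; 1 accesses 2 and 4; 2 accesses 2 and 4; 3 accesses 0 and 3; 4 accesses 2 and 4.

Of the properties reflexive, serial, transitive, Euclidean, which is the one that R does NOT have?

reflexive

Reflexive: no — 1 is not related to itself.
Serial: yes — every world has a successor (e.g. 0 R 0).
Transitive: yes — every two-step R-path is closed by a direct edge.
Euclidean: yes — any two successors of a common world are R-related.
Only reflexive fails.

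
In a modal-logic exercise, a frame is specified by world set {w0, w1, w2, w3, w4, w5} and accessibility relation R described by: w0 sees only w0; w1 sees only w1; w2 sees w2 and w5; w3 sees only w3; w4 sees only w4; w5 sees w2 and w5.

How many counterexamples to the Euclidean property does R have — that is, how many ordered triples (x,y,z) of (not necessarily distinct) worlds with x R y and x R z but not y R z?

R is Euclidean; there are no such tuples.

0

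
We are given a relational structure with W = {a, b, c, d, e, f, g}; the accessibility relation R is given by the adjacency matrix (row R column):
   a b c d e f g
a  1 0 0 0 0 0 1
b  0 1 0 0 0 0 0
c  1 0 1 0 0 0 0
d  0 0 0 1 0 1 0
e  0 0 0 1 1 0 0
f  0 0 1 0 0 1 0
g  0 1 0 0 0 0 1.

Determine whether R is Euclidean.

No

Euclidean: no — a R g and a R a, but not g R a.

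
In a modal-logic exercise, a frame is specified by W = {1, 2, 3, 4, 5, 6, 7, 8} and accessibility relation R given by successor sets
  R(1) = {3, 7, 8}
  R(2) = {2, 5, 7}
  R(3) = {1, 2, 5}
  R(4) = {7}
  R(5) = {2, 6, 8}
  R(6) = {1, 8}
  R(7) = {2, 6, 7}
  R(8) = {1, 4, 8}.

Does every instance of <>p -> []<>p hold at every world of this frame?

By correspondence theory, 5 is valid on a frame iff R is Euclidean.
Euclidean: no — 1 R 3 and 1 R 7, but not 3 R 7.

No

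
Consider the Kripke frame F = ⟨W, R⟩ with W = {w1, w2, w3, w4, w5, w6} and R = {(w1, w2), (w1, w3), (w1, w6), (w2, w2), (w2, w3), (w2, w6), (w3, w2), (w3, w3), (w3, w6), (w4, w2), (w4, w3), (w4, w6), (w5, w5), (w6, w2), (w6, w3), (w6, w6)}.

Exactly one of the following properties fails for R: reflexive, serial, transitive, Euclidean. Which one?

reflexive

Reflexive: no — w1 is not related to itself.
Serial: yes — every world has a successor (e.g. w1 R w2).
Transitive: yes — every two-step R-path is closed by a direct edge.
Euclidean: yes — any two successors of a common world are R-related.
Only reflexive fails.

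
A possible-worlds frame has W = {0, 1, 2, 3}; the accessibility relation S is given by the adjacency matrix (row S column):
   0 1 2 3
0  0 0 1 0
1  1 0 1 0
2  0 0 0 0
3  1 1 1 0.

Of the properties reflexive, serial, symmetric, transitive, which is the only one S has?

transitive

Reflexive: no — 0 is not related to itself.
Serial: no — 2 has no S-successor.
Symmetric: no — 0 S 2 but not 2 S 0.
Transitive: yes — every two-step S-path is closed by a direct edge.
Only transitive holds.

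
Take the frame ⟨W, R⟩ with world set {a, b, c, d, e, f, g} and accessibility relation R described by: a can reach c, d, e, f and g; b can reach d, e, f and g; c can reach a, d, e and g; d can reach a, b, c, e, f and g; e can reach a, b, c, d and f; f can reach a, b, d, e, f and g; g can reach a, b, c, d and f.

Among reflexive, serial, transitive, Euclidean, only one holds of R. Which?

serial

Reflexive: no — a is not related to itself.
Serial: yes — every world has a successor (e.g. a R c).
Transitive: no — a R d and d R b, but not a R b.
Euclidean: no — a R c and a R f, but not c R f.
Only serial holds.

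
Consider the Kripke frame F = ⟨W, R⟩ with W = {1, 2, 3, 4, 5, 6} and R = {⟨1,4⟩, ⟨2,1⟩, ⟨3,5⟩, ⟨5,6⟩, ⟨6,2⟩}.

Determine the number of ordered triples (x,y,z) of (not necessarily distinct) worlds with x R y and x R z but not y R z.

Enumerating: (1,4,4), (2,1,1), (3,5,5), (5,6,6), (6,2,2).

5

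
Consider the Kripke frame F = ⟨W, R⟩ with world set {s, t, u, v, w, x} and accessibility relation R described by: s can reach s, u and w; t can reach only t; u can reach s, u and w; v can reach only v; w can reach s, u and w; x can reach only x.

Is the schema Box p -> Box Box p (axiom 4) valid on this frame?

The schema 4 characterises exactly the transitive frames.
Transitive: yes — every two-step R-path is closed by a direct edge.

Yes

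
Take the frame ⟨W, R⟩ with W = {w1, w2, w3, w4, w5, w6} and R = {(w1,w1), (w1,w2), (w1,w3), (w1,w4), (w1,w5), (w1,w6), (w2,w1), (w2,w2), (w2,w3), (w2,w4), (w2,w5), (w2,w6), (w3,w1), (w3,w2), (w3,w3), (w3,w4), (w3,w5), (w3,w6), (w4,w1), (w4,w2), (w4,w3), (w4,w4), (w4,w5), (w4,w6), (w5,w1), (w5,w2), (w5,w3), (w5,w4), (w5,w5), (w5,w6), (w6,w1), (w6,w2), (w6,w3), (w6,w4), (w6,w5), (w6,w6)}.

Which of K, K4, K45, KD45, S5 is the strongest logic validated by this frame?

S5

Transitive (axiom 4): yes — every two-step R-path is closed by a direct edge.
Euclidean (axiom 5): yes — any two successors of a common world are R-related.
Serial (axiom D): yes — every world has a successor (e.g. w1 R w1).
Reflexive (axiom T): yes — every world is R-related to itself.
So F validates K, K4, K45, KD45, S5. The strongest is S5.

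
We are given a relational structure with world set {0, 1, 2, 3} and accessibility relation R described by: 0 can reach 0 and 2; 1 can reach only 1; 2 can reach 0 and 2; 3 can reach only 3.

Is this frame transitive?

Yes

Transitive: yes — every two-step R-path is closed by a direct edge.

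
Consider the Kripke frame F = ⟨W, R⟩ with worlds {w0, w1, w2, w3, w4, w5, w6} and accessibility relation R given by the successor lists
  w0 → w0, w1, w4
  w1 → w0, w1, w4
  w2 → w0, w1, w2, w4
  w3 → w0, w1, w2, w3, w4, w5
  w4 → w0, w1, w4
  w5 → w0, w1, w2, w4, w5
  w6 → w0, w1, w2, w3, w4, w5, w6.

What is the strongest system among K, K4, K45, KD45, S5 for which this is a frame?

K4

Transitive (axiom 4): yes — every two-step R-path is closed by a direct edge.
Euclidean (axiom 5): no — w3 R w0 and w3 R w2, but not w0 R w2.
Serial (axiom D): yes — every world has a successor (e.g. w0 R w0).
Reflexive (axiom T): yes — every world is R-related to itself.
So F validates K, K4; K45 would additionally require R to be Euclidean. The strongest is K4.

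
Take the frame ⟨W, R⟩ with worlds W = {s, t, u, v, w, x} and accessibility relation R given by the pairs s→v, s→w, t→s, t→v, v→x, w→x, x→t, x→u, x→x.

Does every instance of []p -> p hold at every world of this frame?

No

The schema T characterises exactly the reflexive frames.
Reflexive: no — s is not related to itself.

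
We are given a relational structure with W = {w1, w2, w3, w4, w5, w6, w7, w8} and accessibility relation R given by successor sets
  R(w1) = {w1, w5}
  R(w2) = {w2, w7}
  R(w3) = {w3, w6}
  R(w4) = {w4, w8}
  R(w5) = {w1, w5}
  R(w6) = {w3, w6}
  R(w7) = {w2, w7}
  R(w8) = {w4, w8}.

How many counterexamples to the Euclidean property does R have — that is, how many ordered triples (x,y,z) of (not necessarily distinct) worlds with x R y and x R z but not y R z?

0

R is Euclidean; there are no such tuples.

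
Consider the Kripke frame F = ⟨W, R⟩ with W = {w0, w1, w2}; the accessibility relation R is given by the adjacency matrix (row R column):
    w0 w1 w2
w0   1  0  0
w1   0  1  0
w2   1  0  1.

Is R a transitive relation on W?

Transitive: yes — every two-step R-path is closed by a direct edge.

Yes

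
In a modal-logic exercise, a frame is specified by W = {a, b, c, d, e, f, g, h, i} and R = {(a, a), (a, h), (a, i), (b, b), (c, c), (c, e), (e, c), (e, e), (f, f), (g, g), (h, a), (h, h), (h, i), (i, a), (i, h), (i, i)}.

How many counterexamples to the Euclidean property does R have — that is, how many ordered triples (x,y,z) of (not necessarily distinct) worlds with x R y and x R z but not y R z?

R is Euclidean; there are no such tuples.

0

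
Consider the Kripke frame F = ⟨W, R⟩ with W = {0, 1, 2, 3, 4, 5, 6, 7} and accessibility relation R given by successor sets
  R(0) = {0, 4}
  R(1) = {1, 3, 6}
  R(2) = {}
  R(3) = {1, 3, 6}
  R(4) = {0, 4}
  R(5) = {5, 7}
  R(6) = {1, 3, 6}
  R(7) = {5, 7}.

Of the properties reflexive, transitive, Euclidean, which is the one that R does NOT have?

Reflexive: no — 2 is not related to itself.
Transitive: yes — every two-step R-path is closed by a direct edge.
Euclidean: yes — any two successors of a common world are R-related.
Only reflexive fails.

reflexive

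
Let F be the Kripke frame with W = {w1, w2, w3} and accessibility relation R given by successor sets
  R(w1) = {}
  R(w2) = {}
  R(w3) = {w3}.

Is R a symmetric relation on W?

Yes

Symmetric: yes — every pair in R has its reverse in R.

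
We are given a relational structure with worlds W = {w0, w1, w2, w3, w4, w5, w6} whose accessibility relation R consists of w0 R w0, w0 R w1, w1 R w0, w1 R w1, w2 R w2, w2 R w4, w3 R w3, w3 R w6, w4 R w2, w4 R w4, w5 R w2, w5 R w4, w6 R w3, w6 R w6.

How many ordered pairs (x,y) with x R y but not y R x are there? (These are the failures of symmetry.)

2

Enumerating: (w5,w2), (w5,w4).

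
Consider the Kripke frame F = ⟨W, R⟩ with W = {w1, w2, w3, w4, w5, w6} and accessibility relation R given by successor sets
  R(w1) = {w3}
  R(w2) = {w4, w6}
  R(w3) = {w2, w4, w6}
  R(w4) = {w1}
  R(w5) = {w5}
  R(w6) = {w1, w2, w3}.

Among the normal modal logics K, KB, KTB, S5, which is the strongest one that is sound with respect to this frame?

K

Symmetric (axiom B): no — w1 R w3 but not w3 R w1.
Reflexive (axiom T): no — w1 is not related to itself.
Euclidean (axiom 5): no — w2 R w4 and w2 R w6, but not w4 R w6.
So F validates K; KB would additionally require R to be symmetric. The strongest is K.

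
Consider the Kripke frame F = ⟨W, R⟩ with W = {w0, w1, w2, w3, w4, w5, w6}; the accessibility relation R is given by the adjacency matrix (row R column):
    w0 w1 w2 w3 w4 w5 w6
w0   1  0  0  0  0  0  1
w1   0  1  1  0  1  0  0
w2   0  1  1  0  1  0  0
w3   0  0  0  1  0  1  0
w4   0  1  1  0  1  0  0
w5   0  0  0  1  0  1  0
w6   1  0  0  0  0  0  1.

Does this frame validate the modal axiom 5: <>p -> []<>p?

Yes

By correspondence theory, 5 is valid on a frame iff R is Euclidean.
Euclidean: yes — any two successors of a common world are R-related.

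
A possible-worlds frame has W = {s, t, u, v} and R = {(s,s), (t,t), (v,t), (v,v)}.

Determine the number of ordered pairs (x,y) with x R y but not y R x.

Enumerating: (v,t).

1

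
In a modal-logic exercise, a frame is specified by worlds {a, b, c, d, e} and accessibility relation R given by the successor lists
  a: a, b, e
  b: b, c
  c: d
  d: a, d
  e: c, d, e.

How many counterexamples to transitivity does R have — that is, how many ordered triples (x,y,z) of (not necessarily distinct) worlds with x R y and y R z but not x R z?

Enumerating: (a,b,c), (a,e,c), (a,e,d), (b,c,d), (c,d,a), (d,a,b), (d,a,e), (e,d,a).

8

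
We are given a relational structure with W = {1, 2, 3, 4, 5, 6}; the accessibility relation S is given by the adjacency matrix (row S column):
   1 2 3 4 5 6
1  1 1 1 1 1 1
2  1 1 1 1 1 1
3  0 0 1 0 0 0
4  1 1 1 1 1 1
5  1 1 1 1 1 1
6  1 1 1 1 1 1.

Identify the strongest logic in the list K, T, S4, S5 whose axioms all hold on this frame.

Reflexive (axiom T): yes — every world is S-related to itself.
Transitive (axiom 4): yes — every two-step S-path is closed by a direct edge.
Euclidean (axiom 5): no — 1 S 3 and 1 S 2, but not 3 S 2.
So F validates K, T, S4; S5 would additionally require S to be Euclidean. The strongest is S4.

S4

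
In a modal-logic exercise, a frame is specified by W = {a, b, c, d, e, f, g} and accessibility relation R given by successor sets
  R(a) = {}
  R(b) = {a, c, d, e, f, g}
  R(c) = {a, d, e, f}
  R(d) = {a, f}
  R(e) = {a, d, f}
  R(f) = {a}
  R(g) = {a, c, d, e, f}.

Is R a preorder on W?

No

Reflexive: no — a is not related to itself.
Transitive: yes — every two-step R-path is closed by a direct edge.
So R is not a preorder.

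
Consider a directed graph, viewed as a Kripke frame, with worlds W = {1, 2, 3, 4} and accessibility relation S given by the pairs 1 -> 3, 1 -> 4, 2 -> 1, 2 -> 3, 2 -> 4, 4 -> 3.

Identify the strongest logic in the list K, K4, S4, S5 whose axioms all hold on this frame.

K4

Transitive (axiom 4): yes — every two-step S-path is closed by a direct edge.
Reflexive (axiom T): no — 1 is not related to itself.
Euclidean (axiom 5): no — 1 S 3 and 1 S 4, but not 3 S 4.
So F validates K, K4; S4 would additionally require S to be reflexive. The strongest is K4.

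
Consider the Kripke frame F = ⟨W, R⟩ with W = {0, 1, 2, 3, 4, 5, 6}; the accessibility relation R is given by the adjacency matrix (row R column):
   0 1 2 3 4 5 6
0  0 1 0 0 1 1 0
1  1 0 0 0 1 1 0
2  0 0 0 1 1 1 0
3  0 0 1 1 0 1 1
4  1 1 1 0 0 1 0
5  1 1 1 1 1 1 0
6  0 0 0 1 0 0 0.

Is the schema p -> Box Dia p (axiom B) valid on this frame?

Axiom B corresponds to the accessibility relation being symmetric.
Symmetric: yes — every pair in R has its reverse in R.

Yes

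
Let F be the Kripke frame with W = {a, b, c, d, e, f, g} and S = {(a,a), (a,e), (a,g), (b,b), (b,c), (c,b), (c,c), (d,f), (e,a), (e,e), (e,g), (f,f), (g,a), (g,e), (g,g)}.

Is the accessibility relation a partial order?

Reflexive: no — d is not related to itself.
Transitive: yes — every two-step S-path is closed by a direct edge.
Antisymmetric: no — a S e and e S a with a ≠ e.
So S is not a partial order.

No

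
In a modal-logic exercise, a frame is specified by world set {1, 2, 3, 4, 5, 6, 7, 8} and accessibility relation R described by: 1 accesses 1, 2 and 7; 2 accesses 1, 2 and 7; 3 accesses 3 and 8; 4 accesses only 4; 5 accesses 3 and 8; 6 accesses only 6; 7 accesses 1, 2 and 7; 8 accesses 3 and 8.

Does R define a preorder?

Reflexive: no — 5 is not related to itself.
Transitive: yes — every two-step R-path is closed by a direct edge.
So R is not a preorder.

No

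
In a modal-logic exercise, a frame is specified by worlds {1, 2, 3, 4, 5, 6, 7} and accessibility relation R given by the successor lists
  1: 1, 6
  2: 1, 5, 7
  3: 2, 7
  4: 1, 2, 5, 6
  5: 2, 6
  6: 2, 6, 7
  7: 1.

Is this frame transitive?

Transitive: no — 1 R 6 and 6 R 2, but not 1 R 2.

No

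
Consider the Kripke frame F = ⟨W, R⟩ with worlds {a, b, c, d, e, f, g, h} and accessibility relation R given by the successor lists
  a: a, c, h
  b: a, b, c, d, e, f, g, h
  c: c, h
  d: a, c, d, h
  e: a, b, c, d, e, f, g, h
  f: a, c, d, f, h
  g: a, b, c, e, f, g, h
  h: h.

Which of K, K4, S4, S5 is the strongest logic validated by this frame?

Transitive (axiom 4): no — g R b and b R d, but not g R d.
Reflexive (axiom T): yes — every world is R-related to itself.
Euclidean (axiom 5): no — a R h and a R c, but not h R c.
So F validates K; K4 would additionally require R to be transitive. The strongest is K.

K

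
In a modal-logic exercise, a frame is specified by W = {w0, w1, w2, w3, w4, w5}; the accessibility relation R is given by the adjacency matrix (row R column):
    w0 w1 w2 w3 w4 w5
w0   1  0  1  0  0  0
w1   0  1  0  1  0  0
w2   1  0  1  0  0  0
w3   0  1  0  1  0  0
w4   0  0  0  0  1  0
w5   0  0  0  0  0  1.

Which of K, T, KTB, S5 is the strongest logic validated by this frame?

Reflexive (axiom T): yes — every world is R-related to itself.
Symmetric (axiom B): yes — every pair in R has its reverse in R.
Euclidean (axiom 5): yes — any two successors of a common world are R-related.
So F validates K, T, KTB, S5. The strongest is S5.

S5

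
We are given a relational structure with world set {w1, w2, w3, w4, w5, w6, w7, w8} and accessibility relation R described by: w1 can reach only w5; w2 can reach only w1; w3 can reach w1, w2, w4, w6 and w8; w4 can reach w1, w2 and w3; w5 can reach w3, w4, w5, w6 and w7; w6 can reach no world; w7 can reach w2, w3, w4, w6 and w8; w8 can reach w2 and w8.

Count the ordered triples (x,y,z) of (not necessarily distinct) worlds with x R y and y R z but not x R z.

22

Enumerating: (w1,w5,w3), (w1,w5,w4), (w1,w5,w6), (w1,w5,w7), (w2,w1,w5), (w3,w1,w5), (w3,w4,w3), (w4,w1,w5), (w4,w3,w4), (w4,w3,w6), (w4,w3,w8), (w5,w3,w1), … and 10 more.
Total: 22.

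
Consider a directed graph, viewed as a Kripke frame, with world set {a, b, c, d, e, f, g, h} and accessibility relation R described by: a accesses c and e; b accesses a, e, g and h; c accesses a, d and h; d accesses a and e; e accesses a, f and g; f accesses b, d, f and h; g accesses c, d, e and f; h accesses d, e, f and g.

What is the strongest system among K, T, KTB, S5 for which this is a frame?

Reflexive (axiom T): no — a is not related to itself.
Symmetric (axiom B): no — b R a but not a R b.
Euclidean (axiom 5): no — a R c and a R e, but not c R e.
So F validates K; T would additionally require R to be reflexive. The strongest is K.

K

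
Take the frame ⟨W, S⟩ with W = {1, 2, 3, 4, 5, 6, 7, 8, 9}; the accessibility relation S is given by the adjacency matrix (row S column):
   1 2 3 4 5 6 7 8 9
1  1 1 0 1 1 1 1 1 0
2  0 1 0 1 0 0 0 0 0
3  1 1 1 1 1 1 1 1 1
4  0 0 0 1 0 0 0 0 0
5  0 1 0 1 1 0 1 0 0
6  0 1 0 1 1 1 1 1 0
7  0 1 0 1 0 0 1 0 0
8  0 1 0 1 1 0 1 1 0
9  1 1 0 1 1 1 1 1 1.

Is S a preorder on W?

Yes

Reflexive: yes — every world is S-related to itself.
Transitive: yes — every two-step S-path is closed by a direct edge.
So S is a preorder.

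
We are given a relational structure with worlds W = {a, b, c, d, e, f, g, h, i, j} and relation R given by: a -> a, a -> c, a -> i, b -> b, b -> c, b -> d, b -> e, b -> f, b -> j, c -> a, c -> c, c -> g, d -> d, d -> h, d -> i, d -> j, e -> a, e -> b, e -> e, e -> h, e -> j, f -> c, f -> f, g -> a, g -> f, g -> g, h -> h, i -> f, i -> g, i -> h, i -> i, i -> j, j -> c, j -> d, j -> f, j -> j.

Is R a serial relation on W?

Serial: yes — every world has a successor (e.g. a R a).

Yes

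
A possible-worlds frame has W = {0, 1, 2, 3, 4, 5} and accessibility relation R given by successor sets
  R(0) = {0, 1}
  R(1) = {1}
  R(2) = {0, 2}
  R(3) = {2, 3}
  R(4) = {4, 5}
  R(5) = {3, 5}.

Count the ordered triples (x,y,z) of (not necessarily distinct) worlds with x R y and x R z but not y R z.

5

Enumerating: (0,1,0), (2,0,2), (3,2,3), (4,5,4), (5,3,5).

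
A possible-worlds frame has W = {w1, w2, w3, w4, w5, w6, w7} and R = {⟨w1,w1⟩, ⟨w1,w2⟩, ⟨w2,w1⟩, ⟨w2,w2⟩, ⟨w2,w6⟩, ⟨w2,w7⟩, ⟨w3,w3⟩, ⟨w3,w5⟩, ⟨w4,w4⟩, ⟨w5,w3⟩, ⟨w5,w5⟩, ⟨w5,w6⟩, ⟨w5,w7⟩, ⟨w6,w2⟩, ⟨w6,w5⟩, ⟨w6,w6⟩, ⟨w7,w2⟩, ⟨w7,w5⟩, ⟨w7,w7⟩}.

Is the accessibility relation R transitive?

No

Transitive: no — w1 R w2 and w2 R w6, but not w1 R w6.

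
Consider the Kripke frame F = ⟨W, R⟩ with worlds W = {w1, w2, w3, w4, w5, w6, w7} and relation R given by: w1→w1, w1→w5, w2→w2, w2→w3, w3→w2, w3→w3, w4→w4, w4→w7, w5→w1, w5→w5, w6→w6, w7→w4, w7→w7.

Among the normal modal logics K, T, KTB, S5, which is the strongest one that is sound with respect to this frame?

Reflexive (axiom T): yes — every world is R-related to itself.
Symmetric (axiom B): yes — every pair in R has its reverse in R.
Euclidean (axiom 5): yes — any two successors of a common world are R-related.
So F validates K, T, KTB, S5. The strongest is S5.

S5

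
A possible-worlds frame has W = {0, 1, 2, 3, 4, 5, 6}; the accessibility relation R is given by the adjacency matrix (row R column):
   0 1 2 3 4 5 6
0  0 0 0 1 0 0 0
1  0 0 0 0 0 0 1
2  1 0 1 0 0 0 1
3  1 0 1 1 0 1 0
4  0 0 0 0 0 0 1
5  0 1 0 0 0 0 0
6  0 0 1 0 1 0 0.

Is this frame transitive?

Transitive: no — 0 R 3 and 3 R 2, but not 0 R 2.

No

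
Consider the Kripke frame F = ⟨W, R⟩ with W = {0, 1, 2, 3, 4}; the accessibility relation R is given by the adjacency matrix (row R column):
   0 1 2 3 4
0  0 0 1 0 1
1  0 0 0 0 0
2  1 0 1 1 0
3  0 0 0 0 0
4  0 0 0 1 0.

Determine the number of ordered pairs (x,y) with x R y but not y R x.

3

Enumerating: (0,4), (2,3), (4,3).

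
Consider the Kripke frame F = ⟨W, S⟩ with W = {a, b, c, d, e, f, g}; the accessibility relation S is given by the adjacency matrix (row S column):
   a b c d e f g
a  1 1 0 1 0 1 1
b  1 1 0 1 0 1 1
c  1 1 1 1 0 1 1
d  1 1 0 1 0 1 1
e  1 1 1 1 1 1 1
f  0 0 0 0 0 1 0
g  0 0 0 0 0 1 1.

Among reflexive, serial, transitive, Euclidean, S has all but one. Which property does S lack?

Reflexive: yes — every world is S-related to itself.
Serial: yes — every world has a successor (e.g. a S a).
Transitive: yes — every two-step S-path is closed by a direct edge.
Euclidean: no — a S f and a S b, but not f S b.
Only Euclidean fails.

Euclidean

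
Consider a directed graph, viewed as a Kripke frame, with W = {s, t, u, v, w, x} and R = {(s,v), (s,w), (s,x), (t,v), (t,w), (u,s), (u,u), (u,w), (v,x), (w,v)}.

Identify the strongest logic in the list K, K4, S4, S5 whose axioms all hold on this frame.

K

Transitive (axiom 4): no — t R v and v R x, but not t R x.
Reflexive (axiom T): no — s is not related to itself.
Euclidean (axiom 5): no — s R v and s R w, but not v R w.
So F validates K; K4 would additionally require R to be transitive. The strongest is K.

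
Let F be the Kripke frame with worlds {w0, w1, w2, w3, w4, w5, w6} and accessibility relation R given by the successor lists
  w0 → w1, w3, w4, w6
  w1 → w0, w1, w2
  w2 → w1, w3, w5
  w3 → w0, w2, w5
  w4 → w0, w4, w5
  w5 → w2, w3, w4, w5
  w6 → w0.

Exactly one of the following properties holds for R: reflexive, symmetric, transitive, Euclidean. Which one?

Reflexive: no — w0 is not related to itself.
Symmetric: yes — every pair in R has its reverse in R.
Transitive: no — w0 R w1 and w1 R w2, but not w0 R w2.
Euclidean: no — w0 R w1 and w0 R w3, but not w1 R w3.
Only symmetric holds.

symmetric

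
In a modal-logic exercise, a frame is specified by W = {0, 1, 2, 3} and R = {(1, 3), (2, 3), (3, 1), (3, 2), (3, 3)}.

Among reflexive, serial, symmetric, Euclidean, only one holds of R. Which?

Reflexive: no — 0 is not related to itself.
Serial: no — 0 has no R-successor.
Symmetric: yes — every pair in R has its reverse in R.
Euclidean: no — 3 R 1 and 3 R 2, but not 1 R 2.
Only symmetric holds.

symmetric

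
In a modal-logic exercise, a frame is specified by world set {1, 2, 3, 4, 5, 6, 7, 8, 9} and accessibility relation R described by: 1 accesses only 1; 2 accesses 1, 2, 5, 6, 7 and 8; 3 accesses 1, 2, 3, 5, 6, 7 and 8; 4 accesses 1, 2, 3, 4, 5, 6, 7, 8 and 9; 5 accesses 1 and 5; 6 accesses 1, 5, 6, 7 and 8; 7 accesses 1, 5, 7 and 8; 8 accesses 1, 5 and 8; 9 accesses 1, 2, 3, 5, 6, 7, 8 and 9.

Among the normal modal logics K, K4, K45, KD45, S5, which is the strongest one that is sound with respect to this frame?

K4

Transitive (axiom 4): yes — every two-step R-path is closed by a direct edge.
Euclidean (axiom 5): no — 2 R 1 and 2 R 5, but not 1 R 5.
Serial (axiom D): yes — every world has a successor (e.g. 1 R 1).
Reflexive (axiom T): yes — every world is R-related to itself.
So F validates K, K4; K45 would additionally require R to be Euclidean. The strongest is K4.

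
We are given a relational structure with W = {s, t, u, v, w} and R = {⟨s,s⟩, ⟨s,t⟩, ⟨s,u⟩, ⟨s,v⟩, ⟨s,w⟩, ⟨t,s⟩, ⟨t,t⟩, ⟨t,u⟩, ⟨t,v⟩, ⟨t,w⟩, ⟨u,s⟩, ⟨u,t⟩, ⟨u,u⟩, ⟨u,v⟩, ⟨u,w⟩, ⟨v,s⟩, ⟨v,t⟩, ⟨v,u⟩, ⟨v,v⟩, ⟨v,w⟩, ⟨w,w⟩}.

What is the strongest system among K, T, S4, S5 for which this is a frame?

Reflexive (axiom T): yes — every world is R-related to itself.
Transitive (axiom 4): yes — every two-step R-path is closed by a direct edge.
Euclidean (axiom 5): no — s R w and s R t, but not w R t.
So F validates K, T, S4; S5 would additionally require R to be Euclidean. The strongest is S4.

S4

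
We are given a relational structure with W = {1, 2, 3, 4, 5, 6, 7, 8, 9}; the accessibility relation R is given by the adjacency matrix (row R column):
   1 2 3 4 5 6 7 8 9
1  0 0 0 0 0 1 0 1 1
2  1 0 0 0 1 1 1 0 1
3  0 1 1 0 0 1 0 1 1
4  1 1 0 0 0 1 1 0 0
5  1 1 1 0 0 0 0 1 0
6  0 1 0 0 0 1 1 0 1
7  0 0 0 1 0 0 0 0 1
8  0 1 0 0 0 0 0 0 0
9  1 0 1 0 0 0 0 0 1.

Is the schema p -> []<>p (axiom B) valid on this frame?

By correspondence theory, B is valid on a frame iff R is symmetric.
Symmetric: no — 1 R 6 but not 6 R 1.

No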